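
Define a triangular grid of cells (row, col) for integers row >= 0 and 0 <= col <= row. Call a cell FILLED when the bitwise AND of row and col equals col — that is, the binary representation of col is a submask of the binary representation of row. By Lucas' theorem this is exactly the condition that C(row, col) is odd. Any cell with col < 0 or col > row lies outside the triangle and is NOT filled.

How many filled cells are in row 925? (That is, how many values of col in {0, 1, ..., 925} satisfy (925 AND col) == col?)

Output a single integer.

Answer: 128

Derivation:
925 in binary = 1110011101
popcount(925) = number of 1-bits in 1110011101 = 7
A col c satisfies (925 AND c) == c iff every set bit of c is also set in 925; each of the 7 set bits of 925 can independently be on or off in c.
count = 2^7 = 128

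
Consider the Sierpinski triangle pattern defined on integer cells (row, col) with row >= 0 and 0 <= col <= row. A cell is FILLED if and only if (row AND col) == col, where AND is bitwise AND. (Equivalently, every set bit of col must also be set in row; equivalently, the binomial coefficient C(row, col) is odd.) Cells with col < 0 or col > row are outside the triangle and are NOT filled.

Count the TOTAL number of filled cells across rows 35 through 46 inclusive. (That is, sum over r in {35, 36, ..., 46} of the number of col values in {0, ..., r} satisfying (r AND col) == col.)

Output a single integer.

r35=100011 pc3: +8 =8
r36=100100 pc2: +4 =12
r37=100101 pc3: +8 =20
r38=100110 pc3: +8 =28
r39=100111 pc4: +16 =44
r40=101000 pc2: +4 =48
r41=101001 pc3: +8 =56
r42=101010 pc3: +8 =64
r43=101011 pc4: +16 =80
r44=101100 pc3: +8 =88
r45=101101 pc4: +16 =104
r46=101110 pc4: +16 =120

Answer: 120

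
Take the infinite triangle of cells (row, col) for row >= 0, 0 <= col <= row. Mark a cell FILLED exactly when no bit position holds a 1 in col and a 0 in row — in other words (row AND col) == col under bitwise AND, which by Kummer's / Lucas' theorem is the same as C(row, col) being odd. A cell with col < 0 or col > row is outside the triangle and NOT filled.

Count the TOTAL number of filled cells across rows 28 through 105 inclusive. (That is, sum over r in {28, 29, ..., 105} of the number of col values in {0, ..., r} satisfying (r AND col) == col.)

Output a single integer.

Answer: 1176

Derivation:
r28=11100 pc3: +8 =8
r29=11101 pc4: +16 =24
r30=11110 pc4: +16 =40
r31=11111 pc5: +32 =72
r32=100000 pc1: +2 =74
r33=100001 pc2: +4 =78
r34=100010 pc2: +4 =82
r35=100011 pc3: +8 =90
r36=100100 pc2: +4 =94
r37=100101 pc3: +8 =102
r38=100110 pc3: +8 =110
r39=100111 pc4: +16 =126
r40=101000 pc2: +4 =130
r41=101001 pc3: +8 =138
r42=101010 pc3: +8 =146
r43=101011 pc4: +16 =162
r44=101100 pc3: +8 =170
r45=101101 pc4: +16 =186
r46=101110 pc4: +16 =202
r47=101111 pc5: +32 =234
r48=110000 pc2: +4 =238
r49=110001 pc3: +8 =246
r50=110010 pc3: +8 =254
r51=110011 pc4: +16 =270
r52=110100 pc3: +8 =278
r53=110101 pc4: +16 =294
r54=110110 pc4: +16 =310
r55=110111 pc5: +32 =342
r56=111000 pc3: +8 =350
r57=111001 pc4: +16 =366
r58=111010 pc4: +16 =382
r59=111011 pc5: +32 =414
r60=111100 pc4: +16 =430
r61=111101 pc5: +32 =462
r62=111110 pc5: +32 =494
r63=111111 pc6: +64 =558
r64=1000000 pc1: +2 =560
r65=1000001 pc2: +4 =564
r66=1000010 pc2: +4 =568
r67=1000011 pc3: +8 =576
r68=1000100 pc2: +4 =580
r69=1000101 pc3: +8 =588
r70=1000110 pc3: +8 =596
r71=1000111 pc4: +16 =612
r72=1001000 pc2: +4 =616
r73=1001001 pc3: +8 =624
r74=1001010 pc3: +8 =632
r75=1001011 pc4: +16 =648
r76=1001100 pc3: +8 =656
r77=1001101 pc4: +16 =672
r78=1001110 pc4: +16 =688
r79=1001111 pc5: +32 =720
r80=1010000 pc2: +4 =724
r81=1010001 pc3: +8 =732
r82=1010010 pc3: +8 =740
r83=1010011 pc4: +16 =756
r84=1010100 pc3: +8 =764
r85=1010101 pc4: +16 =780
r86=1010110 pc4: +16 =796
r87=1010111 pc5: +32 =828
r88=1011000 pc3: +8 =836
r89=1011001 pc4: +16 =852
r90=1011010 pc4: +16 =868
r91=1011011 pc5: +32 =900
r92=1011100 pc4: +16 =916
r93=1011101 pc5: +32 =948
r94=1011110 pc5: +32 =980
r95=1011111 pc6: +64 =1044
r96=1100000 pc2: +4 =1048
r97=1100001 pc3: +8 =1056
r98=1100010 pc3: +8 =1064
r99=1100011 pc4: +16 =1080
r100=1100100 pc3: +8 =1088
r101=1100101 pc4: +16 =1104
r102=1100110 pc4: +16 =1120
r103=1100111 pc5: +32 =1152
r104=1101000 pc3: +8 =1160
r105=1101001 pc4: +16 =1176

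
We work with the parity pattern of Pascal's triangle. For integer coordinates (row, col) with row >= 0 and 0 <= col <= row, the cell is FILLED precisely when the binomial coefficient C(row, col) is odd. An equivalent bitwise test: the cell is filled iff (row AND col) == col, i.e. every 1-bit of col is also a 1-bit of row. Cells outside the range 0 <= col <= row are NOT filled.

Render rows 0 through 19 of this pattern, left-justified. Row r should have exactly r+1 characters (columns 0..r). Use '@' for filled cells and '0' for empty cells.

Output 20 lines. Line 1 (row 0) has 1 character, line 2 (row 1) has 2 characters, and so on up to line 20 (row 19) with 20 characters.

r0=0: @
r1=1: @@
r2=10: @0@
r3=11: @@@@
r4=100: @000@
r5=101: @@00@@
r6=110: @0@0@0@
r7=111: @@@@@@@@
r8=1000: @0000000@
r9=1001: @@000000@@
r10=1010: @0@00000@0@
r11=1011: @@@@0000@@@@
r12=1100: @000@000@000@
r13=1101: @@00@@00@@00@@
r14=1110: @0@0@0@0@0@0@0@
r15=1111: @@@@@@@@@@@@@@@@
r16=10000: @000000000000000@
r17=10001: @@00000000000000@@
r18=10010: @0@0000000000000@0@
r19=10011: @@@@000000000000@@@@

Answer: @
@@
@0@
@@@@
@000@
@@00@@
@0@0@0@
@@@@@@@@
@0000000@
@@000000@@
@0@00000@0@
@@@@0000@@@@
@000@000@000@
@@00@@00@@00@@
@0@0@0@0@0@0@0@
@@@@@@@@@@@@@@@@
@000000000000000@
@@00000000000000@@
@0@0000000000000@0@
@@@@000000000000@@@@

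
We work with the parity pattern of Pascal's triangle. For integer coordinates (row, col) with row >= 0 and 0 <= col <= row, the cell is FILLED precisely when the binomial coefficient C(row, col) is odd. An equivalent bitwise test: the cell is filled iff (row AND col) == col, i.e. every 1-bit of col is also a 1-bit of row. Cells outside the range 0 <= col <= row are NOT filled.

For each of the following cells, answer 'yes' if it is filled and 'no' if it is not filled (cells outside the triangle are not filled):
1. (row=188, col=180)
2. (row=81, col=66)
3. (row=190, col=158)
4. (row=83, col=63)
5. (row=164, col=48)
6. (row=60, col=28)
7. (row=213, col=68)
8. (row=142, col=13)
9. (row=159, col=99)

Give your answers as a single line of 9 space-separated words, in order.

(188,180): row=0b10111100, col=0b10110100, row AND col = 0b10110100 = 180; 180 == 180 -> filled
(81,66): row=0b1010001, col=0b1000010, row AND col = 0b1000000 = 64; 64 != 66 -> empty
(190,158): row=0b10111110, col=0b10011110, row AND col = 0b10011110 = 158; 158 == 158 -> filled
(83,63): row=0b1010011, col=0b111111, row AND col = 0b10011 = 19; 19 != 63 -> empty
(164,48): row=0b10100100, col=0b110000, row AND col = 0b100000 = 32; 32 != 48 -> empty
(60,28): row=0b111100, col=0b11100, row AND col = 0b11100 = 28; 28 == 28 -> filled
(213,68): row=0b11010101, col=0b1000100, row AND col = 0b1000100 = 68; 68 == 68 -> filled
(142,13): row=0b10001110, col=0b1101, row AND col = 0b1100 = 12; 12 != 13 -> empty
(159,99): row=0b10011111, col=0b1100011, row AND col = 0b11 = 3; 3 != 99 -> empty

Answer: yes no yes no no yes yes no no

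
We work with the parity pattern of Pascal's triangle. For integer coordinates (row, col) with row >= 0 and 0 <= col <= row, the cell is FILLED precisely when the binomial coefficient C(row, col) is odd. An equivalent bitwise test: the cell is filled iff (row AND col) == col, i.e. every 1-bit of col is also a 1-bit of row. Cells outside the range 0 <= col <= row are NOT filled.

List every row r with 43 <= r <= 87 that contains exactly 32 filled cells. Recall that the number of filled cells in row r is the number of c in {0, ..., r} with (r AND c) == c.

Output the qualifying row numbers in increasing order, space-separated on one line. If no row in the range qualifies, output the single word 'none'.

Row r has 2^popcount(r) filled cells, so we need popcount(r) = log2(32) = 5.
Scan r = 43..87 and keep those with exactly 5 one-bits:
r=43=101011 popcount=4 -> skip
r=44=101100 popcount=3 -> skip
r=45=101101 popcount=4 -> skip
r=46=101110 popcount=4 -> skip
r=47=101111 popcount=5 -> KEEP
r=48=110000 popcount=2 -> skip
r=49=110001 popcount=3 -> skip
r=50=110010 popcount=3 -> skip
r=51=110011 popcount=4 -> skip
r=52=110100 popcount=3 -> skip
r=53=110101 popcount=4 -> skip
r=54=110110 popcount=4 -> skip
r=55=110111 popcount=5 -> KEEP
r=56=111000 popcount=3 -> skip
r=57=111001 popcount=4 -> skip
r=58=111010 popcount=4 -> skip
r=59=111011 popcount=5 -> KEEP
r=60=111100 popcount=4 -> skip
r=61=111101 popcount=5 -> KEEP
r=62=111110 popcount=5 -> KEEP
r=63=111111 popcount=6 -> skip
r=64=1000000 popcount=1 -> skip
r=65=1000001 popcount=2 -> skip
r=66=1000010 popcount=2 -> skip
r=67=1000011 popcount=3 -> skip
r=68=1000100 popcount=2 -> skip
r=69=1000101 popcount=3 -> skip
r=70=1000110 popcount=3 -> skip
r=71=1000111 popcount=4 -> skip
r=72=1001000 popcount=2 -> skip
r=73=1001001 popcount=3 -> skip
r=74=1001010 popcount=3 -> skip
r=75=1001011 popcount=4 -> skip
r=76=1001100 popcount=3 -> skip
r=77=1001101 popcount=4 -> skip
r=78=1001110 popcount=4 -> skip
r=79=1001111 popcount=5 -> KEEP
r=80=1010000 popcount=2 -> skip
r=81=1010001 popcount=3 -> skip
r=82=1010010 popcount=3 -> skip
r=83=1010011 popcount=4 -> skip
r=84=1010100 popcount=3 -> skip
r=85=1010101 popcount=4 -> skip
r=86=1010110 popcount=4 -> skip
r=87=1010111 popcount=5 -> KEEP
Kept rows: 47 55 59 61 62 79 87

Answer: 47 55 59 61 62 79 87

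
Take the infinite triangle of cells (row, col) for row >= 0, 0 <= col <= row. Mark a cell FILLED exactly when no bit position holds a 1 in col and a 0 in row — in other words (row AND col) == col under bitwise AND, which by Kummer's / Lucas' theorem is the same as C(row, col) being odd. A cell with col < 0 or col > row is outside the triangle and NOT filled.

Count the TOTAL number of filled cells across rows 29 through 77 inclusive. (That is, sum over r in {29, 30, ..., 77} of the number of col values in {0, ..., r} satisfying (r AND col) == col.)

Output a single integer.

Answer: 664

Derivation:
r29=11101 pc4: +16 =16
r30=11110 pc4: +16 =32
r31=11111 pc5: +32 =64
r32=100000 pc1: +2 =66
r33=100001 pc2: +4 =70
r34=100010 pc2: +4 =74
r35=100011 pc3: +8 =82
r36=100100 pc2: +4 =86
r37=100101 pc3: +8 =94
r38=100110 pc3: +8 =102
r39=100111 pc4: +16 =118
r40=101000 pc2: +4 =122
r41=101001 pc3: +8 =130
r42=101010 pc3: +8 =138
r43=101011 pc4: +16 =154
r44=101100 pc3: +8 =162
r45=101101 pc4: +16 =178
r46=101110 pc4: +16 =194
r47=101111 pc5: +32 =226
r48=110000 pc2: +4 =230
r49=110001 pc3: +8 =238
r50=110010 pc3: +8 =246
r51=110011 pc4: +16 =262
r52=110100 pc3: +8 =270
r53=110101 pc4: +16 =286
r54=110110 pc4: +16 =302
r55=110111 pc5: +32 =334
r56=111000 pc3: +8 =342
r57=111001 pc4: +16 =358
r58=111010 pc4: +16 =374
r59=111011 pc5: +32 =406
r60=111100 pc4: +16 =422
r61=111101 pc5: +32 =454
r62=111110 pc5: +32 =486
r63=111111 pc6: +64 =550
r64=1000000 pc1: +2 =552
r65=1000001 pc2: +4 =556
r66=1000010 pc2: +4 =560
r67=1000011 pc3: +8 =568
r68=1000100 pc2: +4 =572
r69=1000101 pc3: +8 =580
r70=1000110 pc3: +8 =588
r71=1000111 pc4: +16 =604
r72=1001000 pc2: +4 =608
r73=1001001 pc3: +8 =616
r74=1001010 pc3: +8 =624
r75=1001011 pc4: +16 =640
r76=1001100 pc3: +8 =648
r77=1001101 pc4: +16 =664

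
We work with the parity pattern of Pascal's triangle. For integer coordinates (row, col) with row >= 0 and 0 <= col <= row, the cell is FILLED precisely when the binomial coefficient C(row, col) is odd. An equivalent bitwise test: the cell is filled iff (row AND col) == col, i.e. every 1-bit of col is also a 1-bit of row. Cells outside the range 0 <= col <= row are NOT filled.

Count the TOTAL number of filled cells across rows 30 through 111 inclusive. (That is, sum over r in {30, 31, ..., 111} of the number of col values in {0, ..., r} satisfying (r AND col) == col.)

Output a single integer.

r30=11110 pc4: +16 =16
r31=11111 pc5: +32 =48
r32=100000 pc1: +2 =50
r33=100001 pc2: +4 =54
r34=100010 pc2: +4 =58
r35=100011 pc3: +8 =66
r36=100100 pc2: +4 =70
r37=100101 pc3: +8 =78
r38=100110 pc3: +8 =86
r39=100111 pc4: +16 =102
r40=101000 pc2: +4 =106
r41=101001 pc3: +8 =114
r42=101010 pc3: +8 =122
r43=101011 pc4: +16 =138
r44=101100 pc3: +8 =146
r45=101101 pc4: +16 =162
r46=101110 pc4: +16 =178
r47=101111 pc5: +32 =210
r48=110000 pc2: +4 =214
r49=110001 pc3: +8 =222
r50=110010 pc3: +8 =230
r51=110011 pc4: +16 =246
r52=110100 pc3: +8 =254
r53=110101 pc4: +16 =270
r54=110110 pc4: +16 =286
r55=110111 pc5: +32 =318
r56=111000 pc3: +8 =326
r57=111001 pc4: +16 =342
r58=111010 pc4: +16 =358
r59=111011 pc5: +32 =390
r60=111100 pc4: +16 =406
r61=111101 pc5: +32 =438
r62=111110 pc5: +32 =470
r63=111111 pc6: +64 =534
r64=1000000 pc1: +2 =536
r65=1000001 pc2: +4 =540
r66=1000010 pc2: +4 =544
r67=1000011 pc3: +8 =552
r68=1000100 pc2: +4 =556
r69=1000101 pc3: +8 =564
r70=1000110 pc3: +8 =572
r71=1000111 pc4: +16 =588
r72=1001000 pc2: +4 =592
r73=1001001 pc3: +8 =600
r74=1001010 pc3: +8 =608
r75=1001011 pc4: +16 =624
r76=1001100 pc3: +8 =632
r77=1001101 pc4: +16 =648
r78=1001110 pc4: +16 =664
r79=1001111 pc5: +32 =696
r80=1010000 pc2: +4 =700
r81=1010001 pc3: +8 =708
r82=1010010 pc3: +8 =716
r83=1010011 pc4: +16 =732
r84=1010100 pc3: +8 =740
r85=1010101 pc4: +16 =756
r86=1010110 pc4: +16 =772
r87=1010111 pc5: +32 =804
r88=1011000 pc3: +8 =812
r89=1011001 pc4: +16 =828
r90=1011010 pc4: +16 =844
r91=1011011 pc5: +32 =876
r92=1011100 pc4: +16 =892
r93=1011101 pc5: +32 =924
r94=1011110 pc5: +32 =956
r95=1011111 pc6: +64 =1020
r96=1100000 pc2: +4 =1024
r97=1100001 pc3: +8 =1032
r98=1100010 pc3: +8 =1040
r99=1100011 pc4: +16 =1056
r100=1100100 pc3: +8 =1064
r101=1100101 pc4: +16 =1080
r102=1100110 pc4: +16 =1096
r103=1100111 pc5: +32 =1128
r104=1101000 pc3: +8 =1136
r105=1101001 pc4: +16 =1152
r106=1101010 pc4: +16 =1168
r107=1101011 pc5: +32 =1200
r108=1101100 pc4: +16 =1216
r109=1101101 pc5: +32 =1248
r110=1101110 pc5: +32 =1280
r111=1101111 pc6: +64 =1344

Answer: 1344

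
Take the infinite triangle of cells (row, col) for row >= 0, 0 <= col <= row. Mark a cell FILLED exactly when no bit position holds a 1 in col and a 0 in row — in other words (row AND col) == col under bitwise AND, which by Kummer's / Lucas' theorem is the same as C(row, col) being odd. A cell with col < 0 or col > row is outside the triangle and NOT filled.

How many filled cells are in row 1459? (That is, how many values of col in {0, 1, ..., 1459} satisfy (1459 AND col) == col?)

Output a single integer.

1459 in binary = 10110110011
popcount(1459) = number of 1-bits in 10110110011 = 7
A col c satisfies (1459 AND c) == c iff every set bit of c is also set in 1459; each of the 7 set bits of 1459 can independently be on or off in c.
count = 2^7 = 128

Answer: 128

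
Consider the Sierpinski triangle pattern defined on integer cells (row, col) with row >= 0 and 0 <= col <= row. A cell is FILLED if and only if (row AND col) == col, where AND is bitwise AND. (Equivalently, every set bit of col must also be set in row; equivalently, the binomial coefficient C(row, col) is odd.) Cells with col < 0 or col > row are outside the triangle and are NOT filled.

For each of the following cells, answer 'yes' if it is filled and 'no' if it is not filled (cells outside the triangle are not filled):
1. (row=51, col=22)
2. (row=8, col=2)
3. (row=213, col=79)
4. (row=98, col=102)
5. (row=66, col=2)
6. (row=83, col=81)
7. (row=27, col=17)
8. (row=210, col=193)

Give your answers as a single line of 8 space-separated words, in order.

Answer: no no no no yes yes yes no

Derivation:
(51,22): row=0b110011, col=0b10110, row AND col = 0b10010 = 18; 18 != 22 -> empty
(8,2): row=0b1000, col=0b10, row AND col = 0b0 = 0; 0 != 2 -> empty
(213,79): row=0b11010101, col=0b1001111, row AND col = 0b1000101 = 69; 69 != 79 -> empty
(98,102): col outside [0, 98] -> not filled
(66,2): row=0b1000010, col=0b10, row AND col = 0b10 = 2; 2 == 2 -> filled
(83,81): row=0b1010011, col=0b1010001, row AND col = 0b1010001 = 81; 81 == 81 -> filled
(27,17): row=0b11011, col=0b10001, row AND col = 0b10001 = 17; 17 == 17 -> filled
(210,193): row=0b11010010, col=0b11000001, row AND col = 0b11000000 = 192; 192 != 193 -> empty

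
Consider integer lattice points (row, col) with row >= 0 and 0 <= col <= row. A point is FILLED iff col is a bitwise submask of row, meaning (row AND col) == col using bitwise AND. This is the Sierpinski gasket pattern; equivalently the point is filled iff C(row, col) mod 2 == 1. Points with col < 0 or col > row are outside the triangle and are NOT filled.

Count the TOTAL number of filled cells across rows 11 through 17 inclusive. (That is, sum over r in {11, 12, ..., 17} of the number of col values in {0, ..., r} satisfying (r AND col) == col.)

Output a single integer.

Answer: 50

Derivation:
r11=1011 pc3: +8 =8
r12=1100 pc2: +4 =12
r13=1101 pc3: +8 =20
r14=1110 pc3: +8 =28
r15=1111 pc4: +16 =44
r16=10000 pc1: +2 =46
r17=10001 pc2: +4 =50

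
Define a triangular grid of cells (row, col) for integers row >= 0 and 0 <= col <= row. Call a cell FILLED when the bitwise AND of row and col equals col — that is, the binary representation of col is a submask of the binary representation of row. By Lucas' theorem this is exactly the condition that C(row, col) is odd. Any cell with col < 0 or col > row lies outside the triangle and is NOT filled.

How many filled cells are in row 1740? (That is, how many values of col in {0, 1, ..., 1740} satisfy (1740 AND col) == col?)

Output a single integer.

1740 in binary = 11011001100
popcount(1740) = number of 1-bits in 11011001100 = 6
A col c satisfies (1740 AND c) == c iff every set bit of c is also set in 1740; each of the 6 set bits of 1740 can independently be on or off in c.
count = 2^6 = 64

Answer: 64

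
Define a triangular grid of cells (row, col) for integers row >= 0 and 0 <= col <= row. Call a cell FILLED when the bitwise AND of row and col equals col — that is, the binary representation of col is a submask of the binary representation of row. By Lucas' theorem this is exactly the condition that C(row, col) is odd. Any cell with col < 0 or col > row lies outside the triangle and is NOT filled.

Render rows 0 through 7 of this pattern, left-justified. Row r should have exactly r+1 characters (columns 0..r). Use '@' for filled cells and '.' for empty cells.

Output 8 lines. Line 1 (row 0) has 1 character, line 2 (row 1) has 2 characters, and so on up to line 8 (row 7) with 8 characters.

Answer: @
@@
@.@
@@@@
@...@
@@..@@
@.@.@.@
@@@@@@@@

Derivation:
r0=0: @
r1=1: @@
r2=10: @.@
r3=11: @@@@
r4=100: @...@
r5=101: @@..@@
r6=110: @.@.@.@
r7=111: @@@@@@@@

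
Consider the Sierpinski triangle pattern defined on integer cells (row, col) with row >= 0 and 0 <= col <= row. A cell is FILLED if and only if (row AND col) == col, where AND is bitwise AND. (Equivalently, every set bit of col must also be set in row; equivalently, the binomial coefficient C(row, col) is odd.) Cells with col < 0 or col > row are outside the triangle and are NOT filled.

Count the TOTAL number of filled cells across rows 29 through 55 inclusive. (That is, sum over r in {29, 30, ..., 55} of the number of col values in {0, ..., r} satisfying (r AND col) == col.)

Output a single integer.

Answer: 334

Derivation:
r29=11101 pc4: +16 =16
r30=11110 pc4: +16 =32
r31=11111 pc5: +32 =64
r32=100000 pc1: +2 =66
r33=100001 pc2: +4 =70
r34=100010 pc2: +4 =74
r35=100011 pc3: +8 =82
r36=100100 pc2: +4 =86
r37=100101 pc3: +8 =94
r38=100110 pc3: +8 =102
r39=100111 pc4: +16 =118
r40=101000 pc2: +4 =122
r41=101001 pc3: +8 =130
r42=101010 pc3: +8 =138
r43=101011 pc4: +16 =154
r44=101100 pc3: +8 =162
r45=101101 pc4: +16 =178
r46=101110 pc4: +16 =194
r47=101111 pc5: +32 =226
r48=110000 pc2: +4 =230
r49=110001 pc3: +8 =238
r50=110010 pc3: +8 =246
r51=110011 pc4: +16 =262
r52=110100 pc3: +8 =270
r53=110101 pc4: +16 =286
r54=110110 pc4: +16 =302
r55=110111 pc5: +32 =334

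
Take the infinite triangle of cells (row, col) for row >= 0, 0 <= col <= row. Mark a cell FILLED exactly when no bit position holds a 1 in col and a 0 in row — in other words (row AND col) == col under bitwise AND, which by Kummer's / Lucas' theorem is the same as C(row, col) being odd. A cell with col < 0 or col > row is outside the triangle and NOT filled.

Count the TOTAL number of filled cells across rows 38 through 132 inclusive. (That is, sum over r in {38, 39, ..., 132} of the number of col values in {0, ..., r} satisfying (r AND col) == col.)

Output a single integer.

Answer: 1936

Derivation:
r38=100110 pc3: +8 =8
r39=100111 pc4: +16 =24
r40=101000 pc2: +4 =28
r41=101001 pc3: +8 =36
r42=101010 pc3: +8 =44
r43=101011 pc4: +16 =60
r44=101100 pc3: +8 =68
r45=101101 pc4: +16 =84
r46=101110 pc4: +16 =100
r47=101111 pc5: +32 =132
r48=110000 pc2: +4 =136
r49=110001 pc3: +8 =144
r50=110010 pc3: +8 =152
r51=110011 pc4: +16 =168
r52=110100 pc3: +8 =176
r53=110101 pc4: +16 =192
r54=110110 pc4: +16 =208
r55=110111 pc5: +32 =240
r56=111000 pc3: +8 =248
r57=111001 pc4: +16 =264
r58=111010 pc4: +16 =280
r59=111011 pc5: +32 =312
r60=111100 pc4: +16 =328
r61=111101 pc5: +32 =360
r62=111110 pc5: +32 =392
r63=111111 pc6: +64 =456
r64=1000000 pc1: +2 =458
r65=1000001 pc2: +4 =462
r66=1000010 pc2: +4 =466
r67=1000011 pc3: +8 =474
r68=1000100 pc2: +4 =478
r69=1000101 pc3: +8 =486
r70=1000110 pc3: +8 =494
r71=1000111 pc4: +16 =510
r72=1001000 pc2: +4 =514
r73=1001001 pc3: +8 =522
r74=1001010 pc3: +8 =530
r75=1001011 pc4: +16 =546
r76=1001100 pc3: +8 =554
r77=1001101 pc4: +16 =570
r78=1001110 pc4: +16 =586
r79=1001111 pc5: +32 =618
r80=1010000 pc2: +4 =622
r81=1010001 pc3: +8 =630
r82=1010010 pc3: +8 =638
r83=1010011 pc4: +16 =654
r84=1010100 pc3: +8 =662
r85=1010101 pc4: +16 =678
r86=1010110 pc4: +16 =694
r87=1010111 pc5: +32 =726
r88=1011000 pc3: +8 =734
r89=1011001 pc4: +16 =750
r90=1011010 pc4: +16 =766
r91=1011011 pc5: +32 =798
r92=1011100 pc4: +16 =814
r93=1011101 pc5: +32 =846
r94=1011110 pc5: +32 =878
r95=1011111 pc6: +64 =942
r96=1100000 pc2: +4 =946
r97=1100001 pc3: +8 =954
r98=1100010 pc3: +8 =962
r99=1100011 pc4: +16 =978
r100=1100100 pc3: +8 =986
r101=1100101 pc4: +16 =1002
r102=1100110 pc4: +16 =1018
r103=1100111 pc5: +32 =1050
r104=1101000 pc3: +8 =1058
r105=1101001 pc4: +16 =1074
r106=1101010 pc4: +16 =1090
r107=1101011 pc5: +32 =1122
r108=1101100 pc4: +16 =1138
r109=1101101 pc5: +32 =1170
r110=1101110 pc5: +32 =1202
r111=1101111 pc6: +64 =1266
r112=1110000 pc3: +8 =1274
r113=1110001 pc4: +16 =1290
r114=1110010 pc4: +16 =1306
r115=1110011 pc5: +32 =1338
r116=1110100 pc4: +16 =1354
r117=1110101 pc5: +32 =1386
r118=1110110 pc5: +32 =1418
r119=1110111 pc6: +64 =1482
r120=1111000 pc4: +16 =1498
r121=1111001 pc5: +32 =1530
r122=1111010 pc5: +32 =1562
r123=1111011 pc6: +64 =1626
r124=1111100 pc5: +32 =1658
r125=1111101 pc6: +64 =1722
r126=1111110 pc6: +64 =1786
r127=1111111 pc7: +128 =1914
r128=10000000 pc1: +2 =1916
r129=10000001 pc2: +4 =1920
r130=10000010 pc2: +4 =1924
r131=10000011 pc3: +8 =1932
r132=10000100 pc2: +4 =1936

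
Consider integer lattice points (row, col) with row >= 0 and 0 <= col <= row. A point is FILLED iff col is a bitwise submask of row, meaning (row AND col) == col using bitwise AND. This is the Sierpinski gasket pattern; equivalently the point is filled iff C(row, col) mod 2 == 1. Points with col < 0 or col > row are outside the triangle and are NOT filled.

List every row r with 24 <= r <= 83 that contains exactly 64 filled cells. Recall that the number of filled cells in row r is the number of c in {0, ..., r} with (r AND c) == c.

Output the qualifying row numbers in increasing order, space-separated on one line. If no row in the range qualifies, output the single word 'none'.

Answer: 63

Derivation:
Row r has 2^popcount(r) filled cells, so we need popcount(r) = log2(64) = 6.
Scan r = 24..83 and keep those with exactly 6 one-bits:
r=24=11000 popcount=2 -> skip
r=25=11001 popcount=3 -> skip
r=26=11010 popcount=3 -> skip
r=27=11011 popcount=4 -> skip
r=28=11100 popcount=3 -> skip
r=29=11101 popcount=4 -> skip
r=30=11110 popcount=4 -> skip
r=31=11111 popcount=5 -> skip
r=32=100000 popcount=1 -> skip
r=33=100001 popcount=2 -> skip
r=34=100010 popcount=2 -> skip
r=35=100011 popcount=3 -> skip
r=36=100100 popcount=2 -> skip
r=37=100101 popcount=3 -> skip
r=38=100110 popcount=3 -> skip
r=39=100111 popcount=4 -> skip
r=40=101000 popcount=2 -> skip
r=41=101001 popcount=3 -> skip
r=42=101010 popcount=3 -> skip
r=43=101011 popcount=4 -> skip
r=44=101100 popcount=3 -> skip
r=45=101101 popcount=4 -> skip
r=46=101110 popcount=4 -> skip
r=47=101111 popcount=5 -> skip
r=48=110000 popcount=2 -> skip
r=49=110001 popcount=3 -> skip
r=50=110010 popcount=3 -> skip
r=51=110011 popcount=4 -> skip
r=52=110100 popcount=3 -> skip
r=53=110101 popcount=4 -> skip
r=54=110110 popcount=4 -> skip
r=55=110111 popcount=5 -> skip
r=56=111000 popcount=3 -> skip
r=57=111001 popcount=4 -> skip
r=58=111010 popcount=4 -> skip
r=59=111011 popcount=5 -> skip
r=60=111100 popcount=4 -> skip
r=61=111101 popcount=5 -> skip
r=62=111110 popcount=5 -> skip
r=63=111111 popcount=6 -> KEEP
r=64=1000000 popcount=1 -> skip
r=65=1000001 popcount=2 -> skip
r=66=1000010 popcount=2 -> skip
r=67=1000011 popcount=3 -> skip
r=68=1000100 popcount=2 -> skip
r=69=1000101 popcount=3 -> skip
r=70=1000110 popcount=3 -> skip
r=71=1000111 popcount=4 -> skip
r=72=1001000 popcount=2 -> skip
r=73=1001001 popcount=3 -> skip
r=74=1001010 popcount=3 -> skip
r=75=1001011 popcount=4 -> skip
r=76=1001100 popcount=3 -> skip
r=77=1001101 popcount=4 -> skip
r=78=1001110 popcount=4 -> skip
r=79=1001111 popcount=5 -> skip
r=80=1010000 popcount=2 -> skip
r=81=1010001 popcount=3 -> skip
r=82=1010010 popcount=3 -> skip
r=83=1010011 popcount=4 -> skip
Kept rows: 63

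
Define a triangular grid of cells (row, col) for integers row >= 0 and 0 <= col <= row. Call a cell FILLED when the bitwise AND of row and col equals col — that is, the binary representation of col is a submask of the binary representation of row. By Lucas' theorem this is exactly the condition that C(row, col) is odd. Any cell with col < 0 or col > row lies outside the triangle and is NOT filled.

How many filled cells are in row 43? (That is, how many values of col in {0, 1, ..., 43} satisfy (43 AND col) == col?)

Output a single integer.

Answer: 16

Derivation:
43 in binary = 101011
popcount(43) = number of 1-bits in 101011 = 4
A col c satisfies (43 AND c) == c iff every set bit of c is also set in 43; each of the 4 set bits of 43 can independently be on or off in c.
count = 2^4 = 16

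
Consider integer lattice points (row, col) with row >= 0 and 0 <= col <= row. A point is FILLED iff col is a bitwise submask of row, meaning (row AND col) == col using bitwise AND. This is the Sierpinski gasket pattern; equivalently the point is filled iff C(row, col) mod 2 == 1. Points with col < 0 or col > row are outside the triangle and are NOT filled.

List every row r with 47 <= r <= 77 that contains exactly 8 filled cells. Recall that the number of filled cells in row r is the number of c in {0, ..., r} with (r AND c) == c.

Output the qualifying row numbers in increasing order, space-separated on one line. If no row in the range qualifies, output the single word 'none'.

Row r has 2^popcount(r) filled cells, so we need popcount(r) = log2(8) = 3.
Scan r = 47..77 and keep those with exactly 3 one-bits:
r=47=101111 popcount=5 -> skip
r=48=110000 popcount=2 -> skip
r=49=110001 popcount=3 -> KEEP
r=50=110010 popcount=3 -> KEEP
r=51=110011 popcount=4 -> skip
r=52=110100 popcount=3 -> KEEP
r=53=110101 popcount=4 -> skip
r=54=110110 popcount=4 -> skip
r=55=110111 popcount=5 -> skip
r=56=111000 popcount=3 -> KEEP
r=57=111001 popcount=4 -> skip
r=58=111010 popcount=4 -> skip
r=59=111011 popcount=5 -> skip
r=60=111100 popcount=4 -> skip
r=61=111101 popcount=5 -> skip
r=62=111110 popcount=5 -> skip
r=63=111111 popcount=6 -> skip
r=64=1000000 popcount=1 -> skip
r=65=1000001 popcount=2 -> skip
r=66=1000010 popcount=2 -> skip
r=67=1000011 popcount=3 -> KEEP
r=68=1000100 popcount=2 -> skip
r=69=1000101 popcount=3 -> KEEP
r=70=1000110 popcount=3 -> KEEP
r=71=1000111 popcount=4 -> skip
r=72=1001000 popcount=2 -> skip
r=73=1001001 popcount=3 -> KEEP
r=74=1001010 popcount=3 -> KEEP
r=75=1001011 popcount=4 -> skip
r=76=1001100 popcount=3 -> KEEP
r=77=1001101 popcount=4 -> skip
Kept rows: 49 50 52 56 67 69 70 73 74 76

Answer: 49 50 52 56 67 69 70 73 74 76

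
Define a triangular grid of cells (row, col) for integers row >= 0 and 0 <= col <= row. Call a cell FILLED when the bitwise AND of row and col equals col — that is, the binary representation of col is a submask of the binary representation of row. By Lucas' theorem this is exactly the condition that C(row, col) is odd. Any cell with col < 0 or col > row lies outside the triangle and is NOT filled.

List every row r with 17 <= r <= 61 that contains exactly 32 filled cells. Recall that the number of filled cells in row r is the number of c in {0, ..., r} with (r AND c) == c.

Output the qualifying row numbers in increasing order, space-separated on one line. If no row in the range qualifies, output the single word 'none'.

Row r has 2^popcount(r) filled cells, so we need popcount(r) = log2(32) = 5.
Scan r = 17..61 and keep those with exactly 5 one-bits:
r=17=10001 popcount=2 -> skip
r=18=10010 popcount=2 -> skip
r=19=10011 popcount=3 -> skip
r=20=10100 popcount=2 -> skip
r=21=10101 popcount=3 -> skip
r=22=10110 popcount=3 -> skip
r=23=10111 popcount=4 -> skip
r=24=11000 popcount=2 -> skip
r=25=11001 popcount=3 -> skip
r=26=11010 popcount=3 -> skip
r=27=11011 popcount=4 -> skip
r=28=11100 popcount=3 -> skip
r=29=11101 popcount=4 -> skip
r=30=11110 popcount=4 -> skip
r=31=11111 popcount=5 -> KEEP
r=32=100000 popcount=1 -> skip
r=33=100001 popcount=2 -> skip
r=34=100010 popcount=2 -> skip
r=35=100011 popcount=3 -> skip
r=36=100100 popcount=2 -> skip
r=37=100101 popcount=3 -> skip
r=38=100110 popcount=3 -> skip
r=39=100111 popcount=4 -> skip
r=40=101000 popcount=2 -> skip
r=41=101001 popcount=3 -> skip
r=42=101010 popcount=3 -> skip
r=43=101011 popcount=4 -> skip
r=44=101100 popcount=3 -> skip
r=45=101101 popcount=4 -> skip
r=46=101110 popcount=4 -> skip
r=47=101111 popcount=5 -> KEEP
r=48=110000 popcount=2 -> skip
r=49=110001 popcount=3 -> skip
r=50=110010 popcount=3 -> skip
r=51=110011 popcount=4 -> skip
r=52=110100 popcount=3 -> skip
r=53=110101 popcount=4 -> skip
r=54=110110 popcount=4 -> skip
r=55=110111 popcount=5 -> KEEP
r=56=111000 popcount=3 -> skip
r=57=111001 popcount=4 -> skip
r=58=111010 popcount=4 -> skip
r=59=111011 popcount=5 -> KEEP
r=60=111100 popcount=4 -> skip
r=61=111101 popcount=5 -> KEEP
Kept rows: 31 47 55 59 61

Answer: 31 47 55 59 61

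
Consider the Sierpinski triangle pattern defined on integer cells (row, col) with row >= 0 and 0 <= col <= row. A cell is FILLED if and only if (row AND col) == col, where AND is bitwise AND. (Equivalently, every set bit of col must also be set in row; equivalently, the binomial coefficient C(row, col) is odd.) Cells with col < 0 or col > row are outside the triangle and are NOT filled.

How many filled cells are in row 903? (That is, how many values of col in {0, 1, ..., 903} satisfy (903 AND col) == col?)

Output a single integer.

Answer: 64

Derivation:
903 in binary = 1110000111
popcount(903) = number of 1-bits in 1110000111 = 6
A col c satisfies (903 AND c) == c iff every set bit of c is also set in 903; each of the 6 set bits of 903 can independently be on or off in c.
count = 2^6 = 64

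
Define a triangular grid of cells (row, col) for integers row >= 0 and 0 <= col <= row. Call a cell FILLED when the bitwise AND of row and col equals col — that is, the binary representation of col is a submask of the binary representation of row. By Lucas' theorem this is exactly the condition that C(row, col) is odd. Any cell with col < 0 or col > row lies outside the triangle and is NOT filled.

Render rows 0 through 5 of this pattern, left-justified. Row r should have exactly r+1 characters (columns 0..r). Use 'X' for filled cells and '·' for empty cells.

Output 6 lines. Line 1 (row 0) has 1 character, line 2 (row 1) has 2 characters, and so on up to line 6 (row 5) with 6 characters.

Answer: X
XX
X·X
XXXX
X···X
XX··XX

Derivation:
r0=0: X
r1=1: XX
r2=10: X·X
r3=11: XXXX
r4=100: X···X
r5=101: XX··XX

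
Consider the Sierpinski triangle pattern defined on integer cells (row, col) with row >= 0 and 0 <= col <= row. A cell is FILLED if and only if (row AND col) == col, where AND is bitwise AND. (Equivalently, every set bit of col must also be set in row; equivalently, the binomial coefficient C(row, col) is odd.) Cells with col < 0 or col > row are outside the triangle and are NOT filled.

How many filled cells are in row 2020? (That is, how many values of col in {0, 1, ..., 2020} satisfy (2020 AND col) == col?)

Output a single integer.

2020 in binary = 11111100100
popcount(2020) = number of 1-bits in 11111100100 = 7
A col c satisfies (2020 AND c) == c iff every set bit of c is also set in 2020; each of the 7 set bits of 2020 can independently be on or off in c.
count = 2^7 = 128

Answer: 128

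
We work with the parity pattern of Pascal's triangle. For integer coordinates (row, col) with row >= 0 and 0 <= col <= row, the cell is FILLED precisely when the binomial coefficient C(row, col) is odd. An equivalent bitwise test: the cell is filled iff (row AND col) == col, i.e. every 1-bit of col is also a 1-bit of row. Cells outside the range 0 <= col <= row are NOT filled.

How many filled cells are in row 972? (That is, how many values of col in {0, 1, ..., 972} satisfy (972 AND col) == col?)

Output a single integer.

972 in binary = 1111001100
popcount(972) = number of 1-bits in 1111001100 = 6
A col c satisfies (972 AND c) == c iff every set bit of c is also set in 972; each of the 6 set bits of 972 can independently be on or off in c.
count = 2^6 = 64

Answer: 64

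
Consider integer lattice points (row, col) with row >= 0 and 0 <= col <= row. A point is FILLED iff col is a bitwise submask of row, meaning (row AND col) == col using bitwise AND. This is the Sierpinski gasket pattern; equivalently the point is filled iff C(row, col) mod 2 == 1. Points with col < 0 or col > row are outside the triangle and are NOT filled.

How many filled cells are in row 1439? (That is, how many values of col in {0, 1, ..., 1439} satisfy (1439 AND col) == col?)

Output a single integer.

Answer: 256

Derivation:
1439 in binary = 10110011111
popcount(1439) = number of 1-bits in 10110011111 = 8
A col c satisfies (1439 AND c) == c iff every set bit of c is also set in 1439; each of the 8 set bits of 1439 can independently be on or off in c.
count = 2^8 = 256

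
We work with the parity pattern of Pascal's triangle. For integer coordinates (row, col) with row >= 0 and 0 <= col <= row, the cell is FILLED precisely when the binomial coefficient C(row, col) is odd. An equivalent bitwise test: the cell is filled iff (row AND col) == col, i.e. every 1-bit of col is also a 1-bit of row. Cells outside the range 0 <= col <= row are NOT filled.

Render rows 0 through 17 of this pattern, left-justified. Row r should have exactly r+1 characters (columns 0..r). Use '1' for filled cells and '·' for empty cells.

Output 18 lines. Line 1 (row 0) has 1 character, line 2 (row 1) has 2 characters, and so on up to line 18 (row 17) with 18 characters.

r0=0: 1
r1=1: 11
r2=10: 1·1
r3=11: 1111
r4=100: 1···1
r5=101: 11··11
r6=110: 1·1·1·1
r7=111: 11111111
r8=1000: 1·······1
r9=1001: 11······11
r10=1010: 1·1·····1·1
r11=1011: 1111····1111
r12=1100: 1···1···1···1
r13=1101: 11··11··11··11
r14=1110: 1·1·1·1·1·1·1·1
r15=1111: 1111111111111111
r16=10000: 1···············1
r17=10001: 11··············11

Answer: 1
11
1·1
1111
1···1
11··11
1·1·1·1
11111111
1·······1
11······11
1·1·····1·1
1111····1111
1···1···1···1
11··11··11··11
1·1·1·1·1·1·1·1
1111111111111111
1···············1
11··············11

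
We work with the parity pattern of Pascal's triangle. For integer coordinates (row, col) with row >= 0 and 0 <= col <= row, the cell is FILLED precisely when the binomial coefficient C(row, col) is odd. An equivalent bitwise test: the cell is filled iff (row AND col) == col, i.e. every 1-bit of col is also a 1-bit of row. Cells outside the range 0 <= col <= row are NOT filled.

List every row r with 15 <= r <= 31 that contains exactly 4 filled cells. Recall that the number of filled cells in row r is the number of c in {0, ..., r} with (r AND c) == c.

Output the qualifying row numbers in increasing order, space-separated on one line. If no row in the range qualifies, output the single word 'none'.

Row r has 2^popcount(r) filled cells, so we need popcount(r) = log2(4) = 2.
Scan r = 15..31 and keep those with exactly 2 one-bits:
r=15=1111 popcount=4 -> skip
r=16=10000 popcount=1 -> skip
r=17=10001 popcount=2 -> KEEP
r=18=10010 popcount=2 -> KEEP
r=19=10011 popcount=3 -> skip
r=20=10100 popcount=2 -> KEEP
r=21=10101 popcount=3 -> skip
r=22=10110 popcount=3 -> skip
r=23=10111 popcount=4 -> skip
r=24=11000 popcount=2 -> KEEP
r=25=11001 popcount=3 -> skip
r=26=11010 popcount=3 -> skip
r=27=11011 popcount=4 -> skip
r=28=11100 popcount=3 -> skip
r=29=11101 popcount=4 -> skip
r=30=11110 popcount=4 -> skip
r=31=11111 popcount=5 -> skip
Kept rows: 17 18 20 24

Answer: 17 18 20 24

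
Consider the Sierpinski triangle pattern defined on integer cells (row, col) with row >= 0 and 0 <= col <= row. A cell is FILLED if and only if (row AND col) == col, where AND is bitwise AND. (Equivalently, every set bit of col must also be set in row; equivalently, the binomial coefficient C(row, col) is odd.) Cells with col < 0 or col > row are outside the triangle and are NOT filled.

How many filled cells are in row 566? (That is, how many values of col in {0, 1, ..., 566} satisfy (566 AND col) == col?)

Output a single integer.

566 in binary = 1000110110
popcount(566) = number of 1-bits in 1000110110 = 5
A col c satisfies (566 AND c) == c iff every set bit of c is also set in 566; each of the 5 set bits of 566 can independently be on or off in c.
count = 2^5 = 32

Answer: 32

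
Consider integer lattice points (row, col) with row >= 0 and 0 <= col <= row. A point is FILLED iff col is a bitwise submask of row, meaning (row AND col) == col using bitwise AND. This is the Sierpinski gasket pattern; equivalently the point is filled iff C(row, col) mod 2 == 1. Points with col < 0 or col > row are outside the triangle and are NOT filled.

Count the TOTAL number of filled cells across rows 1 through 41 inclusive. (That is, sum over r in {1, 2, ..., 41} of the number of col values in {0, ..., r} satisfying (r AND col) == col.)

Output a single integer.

r1=1 pc1: +2 =2
r2=10 pc1: +2 =4
r3=11 pc2: +4 =8
r4=100 pc1: +2 =10
r5=101 pc2: +4 =14
r6=110 pc2: +4 =18
r7=111 pc3: +8 =26
r8=1000 pc1: +2 =28
r9=1001 pc2: +4 =32
r10=1010 pc2: +4 =36
r11=1011 pc3: +8 =44
r12=1100 pc2: +4 =48
r13=1101 pc3: +8 =56
r14=1110 pc3: +8 =64
r15=1111 pc4: +16 =80
r16=10000 pc1: +2 =82
r17=10001 pc2: +4 =86
r18=10010 pc2: +4 =90
r19=10011 pc3: +8 =98
r20=10100 pc2: +4 =102
r21=10101 pc3: +8 =110
r22=10110 pc3: +8 =118
r23=10111 pc4: +16 =134
r24=11000 pc2: +4 =138
r25=11001 pc3: +8 =146
r26=11010 pc3: +8 =154
r27=11011 pc4: +16 =170
r28=11100 pc3: +8 =178
r29=11101 pc4: +16 =194
r30=11110 pc4: +16 =210
r31=11111 pc5: +32 =242
r32=100000 pc1: +2 =244
r33=100001 pc2: +4 =248
r34=100010 pc2: +4 =252
r35=100011 pc3: +8 =260
r36=100100 pc2: +4 =264
r37=100101 pc3: +8 =272
r38=100110 pc3: +8 =280
r39=100111 pc4: +16 =296
r40=101000 pc2: +4 =300
r41=101001 pc3: +8 =308

Answer: 308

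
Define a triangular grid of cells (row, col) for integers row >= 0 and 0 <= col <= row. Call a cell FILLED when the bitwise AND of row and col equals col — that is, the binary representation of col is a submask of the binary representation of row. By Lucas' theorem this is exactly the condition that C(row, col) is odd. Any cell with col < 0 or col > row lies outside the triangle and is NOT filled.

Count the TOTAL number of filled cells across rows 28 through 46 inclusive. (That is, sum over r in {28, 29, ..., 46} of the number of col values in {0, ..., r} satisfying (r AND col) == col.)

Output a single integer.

Answer: 202

Derivation:
r28=11100 pc3: +8 =8
r29=11101 pc4: +16 =24
r30=11110 pc4: +16 =40
r31=11111 pc5: +32 =72
r32=100000 pc1: +2 =74
r33=100001 pc2: +4 =78
r34=100010 pc2: +4 =82
r35=100011 pc3: +8 =90
r36=100100 pc2: +4 =94
r37=100101 pc3: +8 =102
r38=100110 pc3: +8 =110
r39=100111 pc4: +16 =126
r40=101000 pc2: +4 =130
r41=101001 pc3: +8 =138
r42=101010 pc3: +8 =146
r43=101011 pc4: +16 =162
r44=101100 pc3: +8 =170
r45=101101 pc4: +16 =186
r46=101110 pc4: +16 =202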